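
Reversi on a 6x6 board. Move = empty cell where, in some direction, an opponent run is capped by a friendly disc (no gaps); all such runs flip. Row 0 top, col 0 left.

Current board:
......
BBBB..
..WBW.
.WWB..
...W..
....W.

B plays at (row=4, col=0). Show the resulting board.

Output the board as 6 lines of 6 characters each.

Answer: ......
BBBB..
..BBW.
.BWB..
B..W..
....W.

Derivation:
Place B at (4,0); scan 8 dirs for brackets.
Dir NW: edge -> no flip
Dir N: first cell '.' (not opp) -> no flip
Dir NE: opp run (3,1) (2,2) capped by B -> flip
Dir W: edge -> no flip
Dir E: first cell '.' (not opp) -> no flip
Dir SW: edge -> no flip
Dir S: first cell '.' (not opp) -> no flip
Dir SE: first cell '.' (not opp) -> no flip
All flips: (2,2) (3,1)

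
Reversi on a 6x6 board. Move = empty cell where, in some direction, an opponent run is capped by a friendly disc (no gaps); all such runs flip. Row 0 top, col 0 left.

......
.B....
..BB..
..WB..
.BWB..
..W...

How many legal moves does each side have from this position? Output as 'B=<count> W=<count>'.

-- B to move --
(2,1): flips 1 -> legal
(3,1): flips 1 -> legal
(5,1): flips 1 -> legal
(5,3): no bracket -> illegal
B mobility = 3
-- W to move --
(0,0): no bracket -> illegal
(0,1): no bracket -> illegal
(0,2): no bracket -> illegal
(1,0): no bracket -> illegal
(1,2): flips 1 -> legal
(1,3): no bracket -> illegal
(1,4): flips 1 -> legal
(2,0): no bracket -> illegal
(2,1): no bracket -> illegal
(2,4): flips 1 -> legal
(3,0): flips 1 -> legal
(3,1): no bracket -> illegal
(3,4): flips 2 -> legal
(4,0): flips 1 -> legal
(4,4): flips 1 -> legal
(5,0): flips 1 -> legal
(5,1): no bracket -> illegal
(5,3): no bracket -> illegal
(5,4): flips 1 -> legal
W mobility = 9

Answer: B=3 W=9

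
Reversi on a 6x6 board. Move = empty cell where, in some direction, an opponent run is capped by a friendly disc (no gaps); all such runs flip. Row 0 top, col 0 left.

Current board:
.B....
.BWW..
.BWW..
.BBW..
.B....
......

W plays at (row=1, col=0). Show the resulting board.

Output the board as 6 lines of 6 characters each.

Answer: .B....
WWWW..
.BWW..
.BBW..
.B....
......

Derivation:
Place W at (1,0); scan 8 dirs for brackets.
Dir NW: edge -> no flip
Dir N: first cell '.' (not opp) -> no flip
Dir NE: opp run (0,1), next=edge -> no flip
Dir W: edge -> no flip
Dir E: opp run (1,1) capped by W -> flip
Dir SW: edge -> no flip
Dir S: first cell '.' (not opp) -> no flip
Dir SE: opp run (2,1) (3,2), next='.' -> no flip
All flips: (1,1)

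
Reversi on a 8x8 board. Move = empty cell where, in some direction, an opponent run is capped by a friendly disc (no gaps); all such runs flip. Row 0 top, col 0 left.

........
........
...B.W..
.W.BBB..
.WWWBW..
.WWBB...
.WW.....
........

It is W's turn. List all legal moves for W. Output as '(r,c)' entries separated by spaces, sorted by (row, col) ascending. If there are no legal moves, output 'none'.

(1,2): flips 2 -> legal
(1,3): flips 2 -> legal
(1,4): no bracket -> illegal
(2,2): no bracket -> illegal
(2,4): flips 1 -> legal
(2,6): flips 3 -> legal
(3,2): no bracket -> illegal
(3,6): no bracket -> illegal
(4,6): no bracket -> illegal
(5,5): flips 2 -> legal
(6,3): flips 2 -> legal
(6,4): flips 1 -> legal
(6,5): flips 1 -> legal

Answer: (1,2) (1,3) (2,4) (2,6) (5,5) (6,3) (6,4) (6,5)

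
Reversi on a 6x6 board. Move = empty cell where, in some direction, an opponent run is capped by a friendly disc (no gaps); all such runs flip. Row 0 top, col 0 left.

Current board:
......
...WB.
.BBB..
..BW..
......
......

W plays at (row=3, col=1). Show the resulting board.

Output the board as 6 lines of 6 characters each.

Place W at (3,1); scan 8 dirs for brackets.
Dir NW: first cell '.' (not opp) -> no flip
Dir N: opp run (2,1), next='.' -> no flip
Dir NE: opp run (2,2) capped by W -> flip
Dir W: first cell '.' (not opp) -> no flip
Dir E: opp run (3,2) capped by W -> flip
Dir SW: first cell '.' (not opp) -> no flip
Dir S: first cell '.' (not opp) -> no flip
Dir SE: first cell '.' (not opp) -> no flip
All flips: (2,2) (3,2)

Answer: ......
...WB.
.BWB..
.WWW..
......
......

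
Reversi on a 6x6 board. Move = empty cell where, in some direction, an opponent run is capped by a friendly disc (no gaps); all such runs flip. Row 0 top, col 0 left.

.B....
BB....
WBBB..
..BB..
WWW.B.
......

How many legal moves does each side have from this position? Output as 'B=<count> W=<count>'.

-- B to move --
(3,0): flips 1 -> legal
(3,1): no bracket -> illegal
(4,3): no bracket -> illegal
(5,0): flips 1 -> legal
(5,1): flips 1 -> legal
(5,2): flips 1 -> legal
(5,3): no bracket -> illegal
B mobility = 4
-- W to move --
(0,0): flips 1 -> legal
(0,2): flips 1 -> legal
(1,2): flips 2 -> legal
(1,3): no bracket -> illegal
(1,4): flips 2 -> legal
(2,4): flips 4 -> legal
(3,0): no bracket -> illegal
(3,1): no bracket -> illegal
(3,4): no bracket -> illegal
(3,5): no bracket -> illegal
(4,3): no bracket -> illegal
(4,5): no bracket -> illegal
(5,3): no bracket -> illegal
(5,4): no bracket -> illegal
(5,5): no bracket -> illegal
W mobility = 5

Answer: B=4 W=5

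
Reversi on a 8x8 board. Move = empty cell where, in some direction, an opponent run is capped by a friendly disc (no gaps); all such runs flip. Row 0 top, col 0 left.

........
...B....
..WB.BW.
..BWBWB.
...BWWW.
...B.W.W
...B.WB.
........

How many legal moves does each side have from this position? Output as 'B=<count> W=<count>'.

Answer: B=12 W=14

Derivation:
-- B to move --
(1,1): flips 4 -> legal
(1,2): flips 1 -> legal
(1,5): no bracket -> illegal
(1,6): flips 1 -> legal
(1,7): flips 3 -> legal
(2,1): flips 1 -> legal
(2,4): no bracket -> illegal
(2,7): flips 1 -> legal
(3,1): flips 1 -> legal
(3,7): no bracket -> illegal
(4,2): no bracket -> illegal
(4,7): flips 3 -> legal
(5,4): flips 2 -> legal
(5,6): flips 2 -> legal
(6,4): flips 1 -> legal
(6,7): no bracket -> illegal
(7,4): no bracket -> illegal
(7,5): flips 4 -> legal
(7,6): no bracket -> illegal
B mobility = 12
-- W to move --
(0,2): no bracket -> illegal
(0,3): flips 2 -> legal
(0,4): flips 1 -> legal
(1,2): flips 2 -> legal
(1,4): no bracket -> illegal
(1,5): flips 1 -> legal
(1,6): no bracket -> illegal
(2,1): no bracket -> illegal
(2,4): flips 3 -> legal
(2,7): flips 1 -> legal
(3,1): flips 1 -> legal
(3,7): flips 1 -> legal
(4,1): no bracket -> illegal
(4,2): flips 2 -> legal
(4,7): no bracket -> illegal
(5,2): no bracket -> illegal
(5,4): no bracket -> illegal
(5,6): no bracket -> illegal
(6,2): flips 1 -> legal
(6,4): no bracket -> illegal
(6,7): flips 1 -> legal
(7,2): no bracket -> illegal
(7,3): flips 3 -> legal
(7,4): no bracket -> illegal
(7,5): flips 1 -> legal
(7,6): no bracket -> illegal
(7,7): flips 1 -> legal
W mobility = 14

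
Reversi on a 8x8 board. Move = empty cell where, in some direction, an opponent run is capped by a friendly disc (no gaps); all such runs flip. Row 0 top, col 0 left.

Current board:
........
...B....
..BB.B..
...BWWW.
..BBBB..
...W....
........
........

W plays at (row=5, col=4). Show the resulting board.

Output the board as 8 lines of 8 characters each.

Answer: ........
...B....
..BB.B..
...BWWW.
..BBWW..
...WW...
........
........

Derivation:
Place W at (5,4); scan 8 dirs for brackets.
Dir NW: opp run (4,3), next='.' -> no flip
Dir N: opp run (4,4) capped by W -> flip
Dir NE: opp run (4,5) capped by W -> flip
Dir W: first cell 'W' (not opp) -> no flip
Dir E: first cell '.' (not opp) -> no flip
Dir SW: first cell '.' (not opp) -> no flip
Dir S: first cell '.' (not opp) -> no flip
Dir SE: first cell '.' (not opp) -> no flip
All flips: (4,4) (4,5)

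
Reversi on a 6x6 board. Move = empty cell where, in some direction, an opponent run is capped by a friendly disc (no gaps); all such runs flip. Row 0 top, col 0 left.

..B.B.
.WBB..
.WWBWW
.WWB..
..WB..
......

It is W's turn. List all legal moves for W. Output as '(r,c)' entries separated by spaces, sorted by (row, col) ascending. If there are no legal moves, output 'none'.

Answer: (0,3) (1,4) (3,4) (4,4) (5,4)

Derivation:
(0,1): no bracket -> illegal
(0,3): flips 1 -> legal
(0,5): no bracket -> illegal
(1,4): flips 3 -> legal
(1,5): no bracket -> illegal
(3,4): flips 1 -> legal
(4,4): flips 2 -> legal
(5,2): no bracket -> illegal
(5,3): no bracket -> illegal
(5,4): flips 1 -> legal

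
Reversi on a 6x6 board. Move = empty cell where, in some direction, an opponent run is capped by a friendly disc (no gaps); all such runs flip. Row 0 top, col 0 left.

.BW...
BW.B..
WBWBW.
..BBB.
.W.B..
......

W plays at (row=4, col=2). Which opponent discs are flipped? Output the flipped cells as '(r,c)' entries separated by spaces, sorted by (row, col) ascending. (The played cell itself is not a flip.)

Answer: (3,2) (3,3)

Derivation:
Dir NW: first cell '.' (not opp) -> no flip
Dir N: opp run (3,2) capped by W -> flip
Dir NE: opp run (3,3) capped by W -> flip
Dir W: first cell 'W' (not opp) -> no flip
Dir E: opp run (4,3), next='.' -> no flip
Dir SW: first cell '.' (not opp) -> no flip
Dir S: first cell '.' (not opp) -> no flip
Dir SE: first cell '.' (not opp) -> no flip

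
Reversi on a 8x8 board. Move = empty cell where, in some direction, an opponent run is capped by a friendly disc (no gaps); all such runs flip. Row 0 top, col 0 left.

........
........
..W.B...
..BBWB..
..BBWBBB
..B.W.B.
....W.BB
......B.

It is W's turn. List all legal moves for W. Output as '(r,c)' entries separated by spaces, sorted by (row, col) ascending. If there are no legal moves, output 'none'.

(1,3): no bracket -> illegal
(1,4): flips 1 -> legal
(1,5): no bracket -> illegal
(2,1): flips 2 -> legal
(2,3): no bracket -> illegal
(2,5): no bracket -> illegal
(2,6): flips 1 -> legal
(3,1): flips 2 -> legal
(3,6): flips 2 -> legal
(3,7): no bracket -> illegal
(4,1): flips 2 -> legal
(5,1): no bracket -> illegal
(5,3): no bracket -> illegal
(5,5): no bracket -> illegal
(5,7): no bracket -> illegal
(6,1): flips 2 -> legal
(6,2): flips 3 -> legal
(6,3): no bracket -> illegal
(6,5): no bracket -> illegal
(7,5): no bracket -> illegal
(7,7): no bracket -> illegal

Answer: (1,4) (2,1) (2,6) (3,1) (3,6) (4,1) (6,1) (6,2)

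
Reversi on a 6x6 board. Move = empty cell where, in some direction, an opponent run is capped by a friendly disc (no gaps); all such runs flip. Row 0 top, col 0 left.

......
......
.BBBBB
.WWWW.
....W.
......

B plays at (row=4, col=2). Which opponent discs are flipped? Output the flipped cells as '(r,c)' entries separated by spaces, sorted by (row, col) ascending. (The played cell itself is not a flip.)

Dir NW: opp run (3,1), next='.' -> no flip
Dir N: opp run (3,2) capped by B -> flip
Dir NE: opp run (3,3) capped by B -> flip
Dir W: first cell '.' (not opp) -> no flip
Dir E: first cell '.' (not opp) -> no flip
Dir SW: first cell '.' (not opp) -> no flip
Dir S: first cell '.' (not opp) -> no flip
Dir SE: first cell '.' (not opp) -> no flip

Answer: (3,2) (3,3)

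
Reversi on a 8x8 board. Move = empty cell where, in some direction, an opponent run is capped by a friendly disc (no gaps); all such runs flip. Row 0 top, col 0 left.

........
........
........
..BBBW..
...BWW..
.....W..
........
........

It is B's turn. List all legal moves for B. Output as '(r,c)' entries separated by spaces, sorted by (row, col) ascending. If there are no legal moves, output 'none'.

(2,4): no bracket -> illegal
(2,5): no bracket -> illegal
(2,6): no bracket -> illegal
(3,6): flips 1 -> legal
(4,6): flips 2 -> legal
(5,3): no bracket -> illegal
(5,4): flips 1 -> legal
(5,6): flips 1 -> legal
(6,4): no bracket -> illegal
(6,5): no bracket -> illegal
(6,6): flips 2 -> legal

Answer: (3,6) (4,6) (5,4) (5,6) (6,6)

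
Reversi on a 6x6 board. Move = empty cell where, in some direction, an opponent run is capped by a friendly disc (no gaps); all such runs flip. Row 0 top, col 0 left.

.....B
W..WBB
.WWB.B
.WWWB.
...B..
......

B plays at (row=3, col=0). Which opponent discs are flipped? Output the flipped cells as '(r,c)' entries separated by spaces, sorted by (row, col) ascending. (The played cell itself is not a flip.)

Answer: (3,1) (3,2) (3,3)

Derivation:
Dir NW: edge -> no flip
Dir N: first cell '.' (not opp) -> no flip
Dir NE: opp run (2,1), next='.' -> no flip
Dir W: edge -> no flip
Dir E: opp run (3,1) (3,2) (3,3) capped by B -> flip
Dir SW: edge -> no flip
Dir S: first cell '.' (not opp) -> no flip
Dir SE: first cell '.' (not opp) -> no flip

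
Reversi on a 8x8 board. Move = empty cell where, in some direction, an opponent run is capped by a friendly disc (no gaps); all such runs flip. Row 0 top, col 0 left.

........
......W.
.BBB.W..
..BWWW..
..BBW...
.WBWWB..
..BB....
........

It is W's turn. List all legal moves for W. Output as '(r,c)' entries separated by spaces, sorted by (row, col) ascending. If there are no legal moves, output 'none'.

Answer: (1,0) (1,1) (1,2) (1,3) (3,1) (4,1) (5,6) (6,1) (6,6) (7,1) (7,2) (7,3)

Derivation:
(1,0): flips 3 -> legal
(1,1): flips 1 -> legal
(1,2): flips 1 -> legal
(1,3): flips 1 -> legal
(1,4): no bracket -> illegal
(2,0): no bracket -> illegal
(2,4): no bracket -> illegal
(3,0): no bracket -> illegal
(3,1): flips 2 -> legal
(4,1): flips 2 -> legal
(4,5): no bracket -> illegal
(4,6): no bracket -> illegal
(5,6): flips 1 -> legal
(6,1): flips 2 -> legal
(6,4): no bracket -> illegal
(6,5): no bracket -> illegal
(6,6): flips 1 -> legal
(7,1): flips 1 -> legal
(7,2): flips 1 -> legal
(7,3): flips 2 -> legal
(7,4): no bracket -> illegal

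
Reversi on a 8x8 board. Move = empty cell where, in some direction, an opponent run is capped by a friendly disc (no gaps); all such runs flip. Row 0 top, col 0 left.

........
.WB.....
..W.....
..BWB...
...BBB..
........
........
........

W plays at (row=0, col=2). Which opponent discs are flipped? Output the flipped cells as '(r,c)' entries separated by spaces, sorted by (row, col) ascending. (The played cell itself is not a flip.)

Answer: (1,2)

Derivation:
Dir NW: edge -> no flip
Dir N: edge -> no flip
Dir NE: edge -> no flip
Dir W: first cell '.' (not opp) -> no flip
Dir E: first cell '.' (not opp) -> no flip
Dir SW: first cell 'W' (not opp) -> no flip
Dir S: opp run (1,2) capped by W -> flip
Dir SE: first cell '.' (not opp) -> no flip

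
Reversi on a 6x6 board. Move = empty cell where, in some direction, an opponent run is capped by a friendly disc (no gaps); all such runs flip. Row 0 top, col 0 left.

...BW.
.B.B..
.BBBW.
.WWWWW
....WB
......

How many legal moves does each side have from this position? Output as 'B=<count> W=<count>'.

-- B to move --
(0,5): flips 1 -> legal
(1,4): no bracket -> illegal
(1,5): no bracket -> illegal
(2,0): no bracket -> illegal
(2,5): flips 2 -> legal
(3,0): no bracket -> illegal
(4,0): flips 1 -> legal
(4,1): flips 2 -> legal
(4,2): flips 1 -> legal
(4,3): flips 3 -> legal
(5,3): no bracket -> illegal
(5,4): no bracket -> illegal
(5,5): flips 2 -> legal
B mobility = 7
-- W to move --
(0,0): flips 2 -> legal
(0,1): flips 2 -> legal
(0,2): flips 2 -> legal
(1,0): flips 1 -> legal
(1,2): flips 2 -> legal
(1,4): flips 1 -> legal
(2,0): flips 3 -> legal
(3,0): no bracket -> illegal
(5,4): no bracket -> illegal
(5,5): flips 1 -> legal
W mobility = 8

Answer: B=7 W=8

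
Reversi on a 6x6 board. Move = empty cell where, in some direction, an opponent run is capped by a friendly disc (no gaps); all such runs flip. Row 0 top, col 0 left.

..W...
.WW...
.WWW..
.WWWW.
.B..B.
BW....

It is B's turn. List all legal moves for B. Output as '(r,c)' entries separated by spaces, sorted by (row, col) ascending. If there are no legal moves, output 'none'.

Answer: (0,0) (0,1) (1,4) (2,4) (5,2)

Derivation:
(0,0): flips 3 -> legal
(0,1): flips 3 -> legal
(0,3): no bracket -> illegal
(1,0): no bracket -> illegal
(1,3): no bracket -> illegal
(1,4): flips 2 -> legal
(2,0): no bracket -> illegal
(2,4): flips 1 -> legal
(2,5): no bracket -> illegal
(3,0): no bracket -> illegal
(3,5): no bracket -> illegal
(4,0): no bracket -> illegal
(4,2): no bracket -> illegal
(4,3): no bracket -> illegal
(4,5): no bracket -> illegal
(5,2): flips 1 -> legal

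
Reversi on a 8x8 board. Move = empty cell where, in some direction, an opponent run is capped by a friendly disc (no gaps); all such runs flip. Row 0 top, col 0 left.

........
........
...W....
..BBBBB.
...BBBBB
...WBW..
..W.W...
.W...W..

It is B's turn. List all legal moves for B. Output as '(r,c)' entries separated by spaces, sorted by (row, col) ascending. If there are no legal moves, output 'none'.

Answer: (1,2) (1,3) (1,4) (5,2) (5,6) (6,3) (6,5) (6,6) (7,3) (7,4)

Derivation:
(1,2): flips 1 -> legal
(1,3): flips 1 -> legal
(1,4): flips 1 -> legal
(2,2): no bracket -> illegal
(2,4): no bracket -> illegal
(4,2): no bracket -> illegal
(5,1): no bracket -> illegal
(5,2): flips 1 -> legal
(5,6): flips 1 -> legal
(6,0): no bracket -> illegal
(6,1): no bracket -> illegal
(6,3): flips 1 -> legal
(6,5): flips 1 -> legal
(6,6): flips 1 -> legal
(7,0): no bracket -> illegal
(7,2): no bracket -> illegal
(7,3): flips 2 -> legal
(7,4): flips 1 -> legal
(7,6): no bracket -> illegal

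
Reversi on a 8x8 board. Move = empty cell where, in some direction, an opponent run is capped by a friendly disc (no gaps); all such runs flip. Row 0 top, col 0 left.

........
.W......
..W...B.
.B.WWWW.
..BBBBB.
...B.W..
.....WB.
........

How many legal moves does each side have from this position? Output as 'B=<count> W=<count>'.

Answer: B=8 W=13

Derivation:
-- B to move --
(0,0): flips 3 -> legal
(0,1): no bracket -> illegal
(0,2): no bracket -> illegal
(1,0): no bracket -> illegal
(1,2): no bracket -> illegal
(1,3): flips 1 -> legal
(2,0): no bracket -> illegal
(2,1): no bracket -> illegal
(2,3): flips 2 -> legal
(2,4): flips 3 -> legal
(2,5): flips 2 -> legal
(2,7): flips 1 -> legal
(3,2): no bracket -> illegal
(3,7): no bracket -> illegal
(4,7): no bracket -> illegal
(5,4): no bracket -> illegal
(5,6): no bracket -> illegal
(6,4): flips 2 -> legal
(7,4): no bracket -> illegal
(7,5): flips 2 -> legal
(7,6): no bracket -> illegal
B mobility = 8
-- W to move --
(1,5): no bracket -> illegal
(1,6): flips 1 -> legal
(1,7): flips 1 -> legal
(2,0): no bracket -> illegal
(2,1): no bracket -> illegal
(2,5): no bracket -> illegal
(2,7): no bracket -> illegal
(3,0): no bracket -> illegal
(3,2): no bracket -> illegal
(3,7): flips 1 -> legal
(4,0): flips 1 -> legal
(4,1): no bracket -> illegal
(4,7): no bracket -> illegal
(5,1): flips 1 -> legal
(5,2): flips 1 -> legal
(5,4): flips 2 -> legal
(5,6): flips 2 -> legal
(5,7): flips 1 -> legal
(6,2): flips 2 -> legal
(6,3): flips 2 -> legal
(6,4): no bracket -> illegal
(6,7): flips 1 -> legal
(7,5): no bracket -> illegal
(7,6): no bracket -> illegal
(7,7): flips 1 -> legal
W mobility = 13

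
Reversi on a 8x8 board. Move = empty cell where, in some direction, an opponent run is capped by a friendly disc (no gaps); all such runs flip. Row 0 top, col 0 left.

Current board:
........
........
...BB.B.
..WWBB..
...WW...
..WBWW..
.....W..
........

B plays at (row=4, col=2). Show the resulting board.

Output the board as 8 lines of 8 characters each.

Answer: ........
........
...BB.B.
..WBBB..
..BWW...
..WBWW..
.....W..
........

Derivation:
Place B at (4,2); scan 8 dirs for brackets.
Dir NW: first cell '.' (not opp) -> no flip
Dir N: opp run (3,2), next='.' -> no flip
Dir NE: opp run (3,3) capped by B -> flip
Dir W: first cell '.' (not opp) -> no flip
Dir E: opp run (4,3) (4,4), next='.' -> no flip
Dir SW: first cell '.' (not opp) -> no flip
Dir S: opp run (5,2), next='.' -> no flip
Dir SE: first cell 'B' (not opp) -> no flip
All flips: (3,3)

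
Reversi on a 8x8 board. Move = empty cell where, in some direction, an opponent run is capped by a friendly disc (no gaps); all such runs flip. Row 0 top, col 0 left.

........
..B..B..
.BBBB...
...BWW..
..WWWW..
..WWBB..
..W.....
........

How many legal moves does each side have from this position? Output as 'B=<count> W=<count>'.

Answer: B=7 W=11

Derivation:
-- B to move --
(2,5): flips 2 -> legal
(2,6): no bracket -> illegal
(3,1): no bracket -> illegal
(3,2): flips 1 -> legal
(3,6): flips 3 -> legal
(4,1): no bracket -> illegal
(4,6): flips 1 -> legal
(5,1): flips 3 -> legal
(5,6): flips 2 -> legal
(6,1): no bracket -> illegal
(6,3): flips 2 -> legal
(6,4): no bracket -> illegal
(7,1): no bracket -> illegal
(7,2): no bracket -> illegal
(7,3): no bracket -> illegal
B mobility = 7
-- W to move --
(0,1): flips 2 -> legal
(0,2): no bracket -> illegal
(0,3): no bracket -> illegal
(0,4): no bracket -> illegal
(0,5): no bracket -> illegal
(0,6): flips 3 -> legal
(1,0): no bracket -> illegal
(1,1): flips 2 -> legal
(1,3): flips 3 -> legal
(1,4): flips 1 -> legal
(1,6): no bracket -> illegal
(2,0): no bracket -> illegal
(2,5): no bracket -> illegal
(2,6): no bracket -> illegal
(3,0): no bracket -> illegal
(3,1): no bracket -> illegal
(3,2): flips 1 -> legal
(4,6): no bracket -> illegal
(5,6): flips 2 -> legal
(6,3): flips 1 -> legal
(6,4): flips 1 -> legal
(6,5): flips 2 -> legal
(6,6): flips 1 -> legal
W mobility = 11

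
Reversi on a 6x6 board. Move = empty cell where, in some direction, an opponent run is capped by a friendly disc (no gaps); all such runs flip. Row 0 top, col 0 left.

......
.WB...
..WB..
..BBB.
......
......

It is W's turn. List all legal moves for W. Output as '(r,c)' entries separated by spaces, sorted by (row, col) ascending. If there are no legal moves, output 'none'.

Answer: (0,2) (1,3) (2,4) (4,2) (4,4)

Derivation:
(0,1): no bracket -> illegal
(0,2): flips 1 -> legal
(0,3): no bracket -> illegal
(1,3): flips 1 -> legal
(1,4): no bracket -> illegal
(2,1): no bracket -> illegal
(2,4): flips 1 -> legal
(2,5): no bracket -> illegal
(3,1): no bracket -> illegal
(3,5): no bracket -> illegal
(4,1): no bracket -> illegal
(4,2): flips 1 -> legal
(4,3): no bracket -> illegal
(4,4): flips 1 -> legal
(4,5): no bracket -> illegal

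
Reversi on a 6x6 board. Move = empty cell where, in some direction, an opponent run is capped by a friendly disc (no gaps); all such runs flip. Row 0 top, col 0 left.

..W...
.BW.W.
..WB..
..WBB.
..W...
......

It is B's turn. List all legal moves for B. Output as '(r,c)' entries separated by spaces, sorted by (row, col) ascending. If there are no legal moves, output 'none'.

(0,1): flips 1 -> legal
(0,3): no bracket -> illegal
(0,4): no bracket -> illegal
(0,5): flips 1 -> legal
(1,3): flips 1 -> legal
(1,5): no bracket -> illegal
(2,1): flips 1 -> legal
(2,4): no bracket -> illegal
(2,5): no bracket -> illegal
(3,1): flips 1 -> legal
(4,1): flips 1 -> legal
(4,3): no bracket -> illegal
(5,1): flips 1 -> legal
(5,2): no bracket -> illegal
(5,3): no bracket -> illegal

Answer: (0,1) (0,5) (1,3) (2,1) (3,1) (4,1) (5,1)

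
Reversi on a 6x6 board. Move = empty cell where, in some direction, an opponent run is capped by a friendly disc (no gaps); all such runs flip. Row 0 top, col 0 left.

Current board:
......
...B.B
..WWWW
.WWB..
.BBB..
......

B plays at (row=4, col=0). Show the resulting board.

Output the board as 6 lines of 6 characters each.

Answer: ......
...B.B
..BWWW
.BWB..
BBBB..
......

Derivation:
Place B at (4,0); scan 8 dirs for brackets.
Dir NW: edge -> no flip
Dir N: first cell '.' (not opp) -> no flip
Dir NE: opp run (3,1) (2,2) capped by B -> flip
Dir W: edge -> no flip
Dir E: first cell 'B' (not opp) -> no flip
Dir SW: edge -> no flip
Dir S: first cell '.' (not opp) -> no flip
Dir SE: first cell '.' (not opp) -> no flip
All flips: (2,2) (3,1)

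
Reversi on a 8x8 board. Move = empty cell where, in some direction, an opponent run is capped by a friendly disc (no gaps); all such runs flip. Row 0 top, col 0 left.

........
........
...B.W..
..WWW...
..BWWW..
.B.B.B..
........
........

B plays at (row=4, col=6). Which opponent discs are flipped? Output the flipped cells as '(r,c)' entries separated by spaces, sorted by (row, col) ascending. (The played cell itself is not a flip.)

Answer: (4,3) (4,4) (4,5)

Derivation:
Dir NW: first cell '.' (not opp) -> no flip
Dir N: first cell '.' (not opp) -> no flip
Dir NE: first cell '.' (not opp) -> no flip
Dir W: opp run (4,5) (4,4) (4,3) capped by B -> flip
Dir E: first cell '.' (not opp) -> no flip
Dir SW: first cell 'B' (not opp) -> no flip
Dir S: first cell '.' (not opp) -> no flip
Dir SE: first cell '.' (not opp) -> no flip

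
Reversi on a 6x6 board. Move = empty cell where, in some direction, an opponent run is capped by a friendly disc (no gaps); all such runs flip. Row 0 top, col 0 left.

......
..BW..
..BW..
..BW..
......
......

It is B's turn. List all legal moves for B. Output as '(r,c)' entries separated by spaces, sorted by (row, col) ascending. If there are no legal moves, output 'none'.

Answer: (0,4) (1,4) (2,4) (3,4) (4,4)

Derivation:
(0,2): no bracket -> illegal
(0,3): no bracket -> illegal
(0,4): flips 1 -> legal
(1,4): flips 2 -> legal
(2,4): flips 1 -> legal
(3,4): flips 2 -> legal
(4,2): no bracket -> illegal
(4,3): no bracket -> illegal
(4,4): flips 1 -> legal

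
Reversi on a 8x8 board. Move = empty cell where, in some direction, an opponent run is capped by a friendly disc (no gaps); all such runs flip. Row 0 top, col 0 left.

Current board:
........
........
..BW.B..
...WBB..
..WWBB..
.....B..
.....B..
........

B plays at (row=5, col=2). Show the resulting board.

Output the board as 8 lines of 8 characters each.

Place B at (5,2); scan 8 dirs for brackets.
Dir NW: first cell '.' (not opp) -> no flip
Dir N: opp run (4,2), next='.' -> no flip
Dir NE: opp run (4,3) capped by B -> flip
Dir W: first cell '.' (not opp) -> no flip
Dir E: first cell '.' (not opp) -> no flip
Dir SW: first cell '.' (not opp) -> no flip
Dir S: first cell '.' (not opp) -> no flip
Dir SE: first cell '.' (not opp) -> no flip
All flips: (4,3)

Answer: ........
........
..BW.B..
...WBB..
..WBBB..
..B..B..
.....B..
........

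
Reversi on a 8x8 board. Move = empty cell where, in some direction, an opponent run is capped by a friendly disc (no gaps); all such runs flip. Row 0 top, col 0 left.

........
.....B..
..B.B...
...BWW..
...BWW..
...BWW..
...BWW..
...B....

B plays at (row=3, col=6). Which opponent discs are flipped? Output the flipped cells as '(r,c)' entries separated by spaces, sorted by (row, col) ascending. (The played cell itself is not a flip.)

Dir NW: first cell '.' (not opp) -> no flip
Dir N: first cell '.' (not opp) -> no flip
Dir NE: first cell '.' (not opp) -> no flip
Dir W: opp run (3,5) (3,4) capped by B -> flip
Dir E: first cell '.' (not opp) -> no flip
Dir SW: opp run (4,5) (5,4) capped by B -> flip
Dir S: first cell '.' (not opp) -> no flip
Dir SE: first cell '.' (not opp) -> no flip

Answer: (3,4) (3,5) (4,5) (5,4)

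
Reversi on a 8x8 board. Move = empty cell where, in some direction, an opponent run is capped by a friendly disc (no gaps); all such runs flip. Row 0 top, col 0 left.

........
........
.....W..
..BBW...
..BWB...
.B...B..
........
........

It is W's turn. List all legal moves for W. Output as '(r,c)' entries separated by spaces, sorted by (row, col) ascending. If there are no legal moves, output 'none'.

Answer: (2,1) (2,3) (3,1) (4,1) (4,5) (5,4)

Derivation:
(2,1): flips 1 -> legal
(2,2): no bracket -> illegal
(2,3): flips 1 -> legal
(2,4): no bracket -> illegal
(3,1): flips 2 -> legal
(3,5): no bracket -> illegal
(4,0): no bracket -> illegal
(4,1): flips 1 -> legal
(4,5): flips 1 -> legal
(4,6): no bracket -> illegal
(5,0): no bracket -> illegal
(5,2): no bracket -> illegal
(5,3): no bracket -> illegal
(5,4): flips 1 -> legal
(5,6): no bracket -> illegal
(6,0): no bracket -> illegal
(6,1): no bracket -> illegal
(6,2): no bracket -> illegal
(6,4): no bracket -> illegal
(6,5): no bracket -> illegal
(6,6): no bracket -> illegal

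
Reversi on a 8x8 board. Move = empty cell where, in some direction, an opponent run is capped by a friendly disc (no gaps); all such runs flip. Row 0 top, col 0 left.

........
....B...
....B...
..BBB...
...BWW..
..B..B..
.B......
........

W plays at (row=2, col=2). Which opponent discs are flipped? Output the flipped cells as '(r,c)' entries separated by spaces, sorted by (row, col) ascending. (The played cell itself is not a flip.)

Answer: (3,3)

Derivation:
Dir NW: first cell '.' (not opp) -> no flip
Dir N: first cell '.' (not opp) -> no flip
Dir NE: first cell '.' (not opp) -> no flip
Dir W: first cell '.' (not opp) -> no flip
Dir E: first cell '.' (not opp) -> no flip
Dir SW: first cell '.' (not opp) -> no flip
Dir S: opp run (3,2), next='.' -> no flip
Dir SE: opp run (3,3) capped by W -> flip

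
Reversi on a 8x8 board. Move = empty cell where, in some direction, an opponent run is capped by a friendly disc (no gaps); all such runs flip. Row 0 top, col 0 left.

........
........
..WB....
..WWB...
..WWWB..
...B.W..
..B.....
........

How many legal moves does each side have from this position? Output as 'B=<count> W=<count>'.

Answer: B=7 W=9

Derivation:
-- B to move --
(1,1): no bracket -> illegal
(1,2): no bracket -> illegal
(1,3): no bracket -> illegal
(2,1): flips 1 -> legal
(2,4): no bracket -> illegal
(3,1): flips 3 -> legal
(3,5): flips 1 -> legal
(4,1): flips 4 -> legal
(4,6): no bracket -> illegal
(5,1): no bracket -> illegal
(5,2): flips 1 -> legal
(5,4): flips 1 -> legal
(5,6): no bracket -> illegal
(6,4): no bracket -> illegal
(6,5): flips 1 -> legal
(6,6): no bracket -> illegal
B mobility = 7
-- W to move --
(1,2): no bracket -> illegal
(1,3): flips 1 -> legal
(1,4): flips 1 -> legal
(2,4): flips 2 -> legal
(2,5): flips 1 -> legal
(3,5): flips 2 -> legal
(3,6): no bracket -> illegal
(4,6): flips 1 -> legal
(5,1): no bracket -> illegal
(5,2): no bracket -> illegal
(5,4): no bracket -> illegal
(5,6): no bracket -> illegal
(6,1): no bracket -> illegal
(6,3): flips 1 -> legal
(6,4): flips 1 -> legal
(7,1): flips 2 -> legal
(7,2): no bracket -> illegal
(7,3): no bracket -> illegal
W mobility = 9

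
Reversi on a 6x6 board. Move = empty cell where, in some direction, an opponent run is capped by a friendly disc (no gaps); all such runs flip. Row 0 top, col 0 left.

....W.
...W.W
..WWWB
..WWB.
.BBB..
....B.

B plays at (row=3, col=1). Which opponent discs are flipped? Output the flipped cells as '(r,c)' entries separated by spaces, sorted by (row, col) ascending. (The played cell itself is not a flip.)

Answer: (3,2) (3,3)

Derivation:
Dir NW: first cell '.' (not opp) -> no flip
Dir N: first cell '.' (not opp) -> no flip
Dir NE: opp run (2,2) (1,3) (0,4), next=edge -> no flip
Dir W: first cell '.' (not opp) -> no flip
Dir E: opp run (3,2) (3,3) capped by B -> flip
Dir SW: first cell '.' (not opp) -> no flip
Dir S: first cell 'B' (not opp) -> no flip
Dir SE: first cell 'B' (not opp) -> no flip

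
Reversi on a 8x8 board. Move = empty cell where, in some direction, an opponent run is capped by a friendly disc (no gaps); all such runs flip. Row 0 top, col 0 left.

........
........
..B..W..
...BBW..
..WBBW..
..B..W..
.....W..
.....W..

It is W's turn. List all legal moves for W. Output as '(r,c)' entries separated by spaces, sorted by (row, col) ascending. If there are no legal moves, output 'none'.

(1,1): flips 3 -> legal
(1,2): no bracket -> illegal
(1,3): no bracket -> illegal
(2,1): no bracket -> illegal
(2,3): flips 1 -> legal
(2,4): flips 1 -> legal
(3,1): no bracket -> illegal
(3,2): flips 2 -> legal
(4,1): no bracket -> illegal
(5,1): no bracket -> illegal
(5,3): flips 1 -> legal
(5,4): no bracket -> illegal
(6,1): flips 3 -> legal
(6,2): flips 1 -> legal
(6,3): no bracket -> illegal

Answer: (1,1) (2,3) (2,4) (3,2) (5,3) (6,1) (6,2)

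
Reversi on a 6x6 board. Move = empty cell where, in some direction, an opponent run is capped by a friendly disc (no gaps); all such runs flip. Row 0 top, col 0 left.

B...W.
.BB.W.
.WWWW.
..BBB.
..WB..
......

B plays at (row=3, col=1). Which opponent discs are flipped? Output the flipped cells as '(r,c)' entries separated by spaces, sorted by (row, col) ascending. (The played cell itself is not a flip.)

Dir NW: first cell '.' (not opp) -> no flip
Dir N: opp run (2,1) capped by B -> flip
Dir NE: opp run (2,2), next='.' -> no flip
Dir W: first cell '.' (not opp) -> no flip
Dir E: first cell 'B' (not opp) -> no flip
Dir SW: first cell '.' (not opp) -> no flip
Dir S: first cell '.' (not opp) -> no flip
Dir SE: opp run (4,2), next='.' -> no flip

Answer: (2,1)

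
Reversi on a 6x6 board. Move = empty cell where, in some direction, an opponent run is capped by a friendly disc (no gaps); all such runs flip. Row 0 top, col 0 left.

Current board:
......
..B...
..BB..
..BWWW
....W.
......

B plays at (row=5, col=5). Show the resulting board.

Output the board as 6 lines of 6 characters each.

Place B at (5,5); scan 8 dirs for brackets.
Dir NW: opp run (4,4) (3,3) capped by B -> flip
Dir N: first cell '.' (not opp) -> no flip
Dir NE: edge -> no flip
Dir W: first cell '.' (not opp) -> no flip
Dir E: edge -> no flip
Dir SW: edge -> no flip
Dir S: edge -> no flip
Dir SE: edge -> no flip
All flips: (3,3) (4,4)

Answer: ......
..B...
..BB..
..BBWW
....B.
.....B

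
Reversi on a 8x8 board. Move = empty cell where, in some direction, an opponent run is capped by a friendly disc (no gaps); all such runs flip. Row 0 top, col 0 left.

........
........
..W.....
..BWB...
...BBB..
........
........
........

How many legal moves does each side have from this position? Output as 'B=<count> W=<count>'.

Answer: B=3 W=5

Derivation:
-- B to move --
(1,1): flips 2 -> legal
(1,2): flips 1 -> legal
(1,3): no bracket -> illegal
(2,1): no bracket -> illegal
(2,3): flips 1 -> legal
(2,4): no bracket -> illegal
(3,1): no bracket -> illegal
(4,2): no bracket -> illegal
B mobility = 3
-- W to move --
(2,1): no bracket -> illegal
(2,3): no bracket -> illegal
(2,4): no bracket -> illegal
(2,5): no bracket -> illegal
(3,1): flips 1 -> legal
(3,5): flips 1 -> legal
(3,6): no bracket -> illegal
(4,1): no bracket -> illegal
(4,2): flips 1 -> legal
(4,6): no bracket -> illegal
(5,2): no bracket -> illegal
(5,3): flips 1 -> legal
(5,4): no bracket -> illegal
(5,5): flips 1 -> legal
(5,6): no bracket -> illegal
W mobility = 5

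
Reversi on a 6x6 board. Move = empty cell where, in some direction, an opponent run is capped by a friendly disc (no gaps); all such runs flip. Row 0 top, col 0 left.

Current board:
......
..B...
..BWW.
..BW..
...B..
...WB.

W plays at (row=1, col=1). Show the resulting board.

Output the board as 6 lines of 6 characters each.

Answer: ......
.WB...
..WWW.
..BW..
...B..
...WB.

Derivation:
Place W at (1,1); scan 8 dirs for brackets.
Dir NW: first cell '.' (not opp) -> no flip
Dir N: first cell '.' (not opp) -> no flip
Dir NE: first cell '.' (not opp) -> no flip
Dir W: first cell '.' (not opp) -> no flip
Dir E: opp run (1,2), next='.' -> no flip
Dir SW: first cell '.' (not opp) -> no flip
Dir S: first cell '.' (not opp) -> no flip
Dir SE: opp run (2,2) capped by W -> flip
All flips: (2,2)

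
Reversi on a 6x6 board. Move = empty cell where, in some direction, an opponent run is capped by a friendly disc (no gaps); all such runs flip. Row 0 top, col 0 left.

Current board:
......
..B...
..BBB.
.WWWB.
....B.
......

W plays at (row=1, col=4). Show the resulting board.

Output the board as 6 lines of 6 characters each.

Answer: ......
..B.W.
..BWB.
.WWWB.
....B.
......

Derivation:
Place W at (1,4); scan 8 dirs for brackets.
Dir NW: first cell '.' (not opp) -> no flip
Dir N: first cell '.' (not opp) -> no flip
Dir NE: first cell '.' (not opp) -> no flip
Dir W: first cell '.' (not opp) -> no flip
Dir E: first cell '.' (not opp) -> no flip
Dir SW: opp run (2,3) capped by W -> flip
Dir S: opp run (2,4) (3,4) (4,4), next='.' -> no flip
Dir SE: first cell '.' (not opp) -> no flip
All flips: (2,3)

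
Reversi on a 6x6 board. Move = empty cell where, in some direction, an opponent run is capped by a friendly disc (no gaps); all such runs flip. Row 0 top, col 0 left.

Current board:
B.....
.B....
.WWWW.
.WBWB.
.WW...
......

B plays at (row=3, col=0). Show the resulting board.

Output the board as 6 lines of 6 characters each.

Place B at (3,0); scan 8 dirs for brackets.
Dir NW: edge -> no flip
Dir N: first cell '.' (not opp) -> no flip
Dir NE: opp run (2,1), next='.' -> no flip
Dir W: edge -> no flip
Dir E: opp run (3,1) capped by B -> flip
Dir SW: edge -> no flip
Dir S: first cell '.' (not opp) -> no flip
Dir SE: opp run (4,1), next='.' -> no flip
All flips: (3,1)

Answer: B.....
.B....
.WWWW.
BBBWB.
.WW...
......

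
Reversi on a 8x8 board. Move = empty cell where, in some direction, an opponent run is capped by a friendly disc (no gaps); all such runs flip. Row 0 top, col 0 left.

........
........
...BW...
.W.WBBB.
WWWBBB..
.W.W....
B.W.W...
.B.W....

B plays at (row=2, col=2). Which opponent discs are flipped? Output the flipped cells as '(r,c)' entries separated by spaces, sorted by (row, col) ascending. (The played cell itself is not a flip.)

Dir NW: first cell '.' (not opp) -> no flip
Dir N: first cell '.' (not opp) -> no flip
Dir NE: first cell '.' (not opp) -> no flip
Dir W: first cell '.' (not opp) -> no flip
Dir E: first cell 'B' (not opp) -> no flip
Dir SW: opp run (3,1) (4,0), next=edge -> no flip
Dir S: first cell '.' (not opp) -> no flip
Dir SE: opp run (3,3) capped by B -> flip

Answer: (3,3)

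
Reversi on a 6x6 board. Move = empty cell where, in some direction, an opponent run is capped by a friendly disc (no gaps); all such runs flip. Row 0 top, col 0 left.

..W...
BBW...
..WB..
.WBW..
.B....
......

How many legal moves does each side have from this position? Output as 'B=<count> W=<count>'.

-- B to move --
(0,1): flips 1 -> legal
(0,3): no bracket -> illegal
(1,3): flips 1 -> legal
(2,0): no bracket -> illegal
(2,1): flips 2 -> legal
(2,4): no bracket -> illegal
(3,0): flips 1 -> legal
(3,4): flips 1 -> legal
(4,0): no bracket -> illegal
(4,2): no bracket -> illegal
(4,3): flips 1 -> legal
(4,4): flips 2 -> legal
B mobility = 7
-- W to move --
(0,0): flips 1 -> legal
(0,1): no bracket -> illegal
(1,3): flips 1 -> legal
(1,4): no bracket -> illegal
(2,0): flips 1 -> legal
(2,1): no bracket -> illegal
(2,4): flips 1 -> legal
(3,0): no bracket -> illegal
(3,4): flips 1 -> legal
(4,0): no bracket -> illegal
(4,2): flips 1 -> legal
(4,3): no bracket -> illegal
(5,0): no bracket -> illegal
(5,1): flips 1 -> legal
(5,2): no bracket -> illegal
W mobility = 7

Answer: B=7 W=7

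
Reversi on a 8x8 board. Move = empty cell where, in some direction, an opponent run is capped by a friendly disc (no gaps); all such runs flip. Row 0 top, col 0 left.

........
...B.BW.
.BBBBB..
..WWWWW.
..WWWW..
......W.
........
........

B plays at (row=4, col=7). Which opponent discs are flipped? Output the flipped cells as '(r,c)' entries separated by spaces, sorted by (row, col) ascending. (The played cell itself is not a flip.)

Answer: (3,6)

Derivation:
Dir NW: opp run (3,6) capped by B -> flip
Dir N: first cell '.' (not opp) -> no flip
Dir NE: edge -> no flip
Dir W: first cell '.' (not opp) -> no flip
Dir E: edge -> no flip
Dir SW: opp run (5,6), next='.' -> no flip
Dir S: first cell '.' (not opp) -> no flip
Dir SE: edge -> no flip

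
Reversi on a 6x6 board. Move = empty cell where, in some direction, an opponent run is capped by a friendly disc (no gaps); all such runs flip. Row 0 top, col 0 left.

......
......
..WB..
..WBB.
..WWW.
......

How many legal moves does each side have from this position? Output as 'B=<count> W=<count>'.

Answer: B=9 W=5

Derivation:
-- B to move --
(1,1): flips 1 -> legal
(1,2): no bracket -> illegal
(1,3): no bracket -> illegal
(2,1): flips 1 -> legal
(3,1): flips 1 -> legal
(3,5): no bracket -> illegal
(4,1): flips 1 -> legal
(4,5): no bracket -> illegal
(5,1): flips 1 -> legal
(5,2): flips 1 -> legal
(5,3): flips 1 -> legal
(5,4): flips 1 -> legal
(5,5): flips 1 -> legal
B mobility = 9
-- W to move --
(1,2): no bracket -> illegal
(1,3): flips 2 -> legal
(1,4): flips 1 -> legal
(2,4): flips 3 -> legal
(2,5): flips 1 -> legal
(3,5): flips 2 -> legal
(4,5): no bracket -> illegal
W mobility = 5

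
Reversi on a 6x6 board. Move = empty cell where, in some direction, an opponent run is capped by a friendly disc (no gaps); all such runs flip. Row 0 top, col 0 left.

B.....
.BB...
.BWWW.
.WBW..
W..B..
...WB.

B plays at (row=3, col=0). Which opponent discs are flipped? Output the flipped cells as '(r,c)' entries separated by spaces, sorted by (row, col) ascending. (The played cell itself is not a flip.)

Answer: (3,1)

Derivation:
Dir NW: edge -> no flip
Dir N: first cell '.' (not opp) -> no flip
Dir NE: first cell 'B' (not opp) -> no flip
Dir W: edge -> no flip
Dir E: opp run (3,1) capped by B -> flip
Dir SW: edge -> no flip
Dir S: opp run (4,0), next='.' -> no flip
Dir SE: first cell '.' (not opp) -> no flip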